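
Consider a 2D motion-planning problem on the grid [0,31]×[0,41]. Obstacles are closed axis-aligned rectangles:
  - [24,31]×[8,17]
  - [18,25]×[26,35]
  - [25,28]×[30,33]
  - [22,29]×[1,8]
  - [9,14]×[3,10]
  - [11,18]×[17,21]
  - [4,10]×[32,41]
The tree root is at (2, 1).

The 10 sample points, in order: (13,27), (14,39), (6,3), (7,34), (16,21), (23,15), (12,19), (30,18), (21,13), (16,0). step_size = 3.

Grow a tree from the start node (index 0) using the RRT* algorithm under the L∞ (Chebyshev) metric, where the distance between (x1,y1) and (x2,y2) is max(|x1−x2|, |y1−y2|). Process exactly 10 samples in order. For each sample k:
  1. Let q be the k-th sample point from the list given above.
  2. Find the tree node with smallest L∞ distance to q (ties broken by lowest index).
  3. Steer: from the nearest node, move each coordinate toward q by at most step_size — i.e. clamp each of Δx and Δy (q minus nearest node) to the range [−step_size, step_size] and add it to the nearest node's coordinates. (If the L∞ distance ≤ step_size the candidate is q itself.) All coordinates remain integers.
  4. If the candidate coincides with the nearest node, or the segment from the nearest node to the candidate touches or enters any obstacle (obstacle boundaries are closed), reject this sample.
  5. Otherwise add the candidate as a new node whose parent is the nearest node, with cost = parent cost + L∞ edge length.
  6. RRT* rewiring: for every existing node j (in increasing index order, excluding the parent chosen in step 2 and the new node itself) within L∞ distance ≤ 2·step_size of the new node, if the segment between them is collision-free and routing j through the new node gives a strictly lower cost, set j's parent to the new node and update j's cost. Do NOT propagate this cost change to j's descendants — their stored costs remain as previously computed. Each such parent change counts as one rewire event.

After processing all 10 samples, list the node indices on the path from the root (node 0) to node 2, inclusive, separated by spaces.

Path: 0 1 2

1. q=(13,27) nearest=0 d=26 new=(5,4) → add node 1 parent=0 cost=3
2. q=(14,39) nearest=1 d=35 new=(8,7) → add node 2 parent=1 cost=6
3. q=(6,3) nearest=1 d=1 new=(6,3) → add node 3 parent=1 cost=4
4. q=(7,34) nearest=2 d=27 new=(7,10) → add node 4 parent=2 cost=9
5. q=(16,21) nearest=4 d=11 new=(10,13) → add node 5 parent=4 cost=12
6. q=(23,15) nearest=5 d=13 new=(13,15) → add node 6 parent=5 cost=15
7. q=(12,19) nearest=6 d=4 new=(12,18) → blocked by [11,18]×[17,21], reject
8. q=(30,18) nearest=6 d=17 new=(16,18) → blocked by [11,18]×[17,21], reject
9. q=(21,13) nearest=6 d=8 new=(16,13) → add node 7 parent=6 cost=18
10. q=(16,0) nearest=2 d=8 new=(11,4) → blocked by [9,14]×[3,10], reject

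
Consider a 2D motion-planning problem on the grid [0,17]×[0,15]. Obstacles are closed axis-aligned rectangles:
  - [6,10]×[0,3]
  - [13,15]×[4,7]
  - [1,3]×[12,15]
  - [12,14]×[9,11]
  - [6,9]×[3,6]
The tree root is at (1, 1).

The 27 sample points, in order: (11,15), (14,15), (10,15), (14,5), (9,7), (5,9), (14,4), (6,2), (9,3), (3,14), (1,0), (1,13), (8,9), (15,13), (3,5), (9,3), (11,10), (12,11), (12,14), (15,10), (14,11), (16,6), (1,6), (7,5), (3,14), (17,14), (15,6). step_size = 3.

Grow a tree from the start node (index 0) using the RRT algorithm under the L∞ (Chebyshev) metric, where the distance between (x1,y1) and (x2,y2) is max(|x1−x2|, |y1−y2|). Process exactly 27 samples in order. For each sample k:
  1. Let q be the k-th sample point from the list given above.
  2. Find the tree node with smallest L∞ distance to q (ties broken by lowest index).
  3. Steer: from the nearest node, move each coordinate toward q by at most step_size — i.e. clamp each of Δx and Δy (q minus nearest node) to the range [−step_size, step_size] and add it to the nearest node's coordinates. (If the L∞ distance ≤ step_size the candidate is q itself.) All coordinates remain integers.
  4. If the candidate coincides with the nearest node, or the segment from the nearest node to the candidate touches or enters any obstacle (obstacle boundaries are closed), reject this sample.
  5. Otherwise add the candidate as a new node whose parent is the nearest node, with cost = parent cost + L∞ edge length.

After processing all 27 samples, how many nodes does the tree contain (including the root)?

Node count: 12

1. q=(11,15) nearest=0 d=14 new=(4,4) → add node 1 parent=0 cost=3
2. q=(14,15) nearest=1 d=11 new=(7,7) → blocked by [6,9]×[3,6], reject
3. q=(10,15) nearest=1 d=11 new=(7,7) → blocked by [6,9]×[3,6], reject
4. q=(14,5) nearest=1 d=10 new=(7,5) → blocked by [6,9]×[3,6], reject
5. q=(9,7) nearest=1 d=5 new=(7,7) → blocked by [6,9]×[3,6], reject
6. q=(5,9) nearest=1 d=5 new=(5,7) → add node 2 parent=1 cost=6
7. q=(14,4) nearest=2 d=9 new=(8,4) → blocked by [6,9]×[3,6], reject
8. q=(6,2) nearest=1 d=2 new=(6,2) → blocked by [6,10]×[0,3], reject
9. q=(9,3) nearest=2 d=4 new=(8,4) → blocked by [6,9]×[3,6], reject
10. q=(3,14) nearest=2 d=7 new=(3,10) → add node 3 parent=2 cost=9
11. q=(1,0) nearest=0 d=1 new=(1,0) → add node 4 parent=0 cost=1
12. q=(1,13) nearest=3 d=3 new=(1,13) → blocked by [1,3]×[12,15], reject
13. q=(8,9) nearest=2 d=3 new=(8,9) → add node 5 parent=2 cost=9
14. q=(15,13) nearest=5 d=7 new=(11,12) → add node 6 parent=5 cost=12
15. q=(3,5) nearest=1 d=1 new=(3,5) → add node 7 parent=1 cost=4
16. q=(9,3) nearest=2 d=4 new=(8,4) → blocked by [6,9]×[3,6], reject
17. q=(11,10) nearest=6 d=2 new=(11,10) → add node 8 parent=6 cost=14
18. q=(12,11) nearest=6 d=1 new=(12,11) → blocked by [12,14]×[9,11], reject
19. q=(12,14) nearest=6 d=2 new=(12,14) → add node 9 parent=6 cost=14
20. q=(15,10) nearest=6 d=4 new=(14,10) → blocked by [12,14]×[9,11], reject
21. q=(14,11) nearest=6 d=3 new=(14,11) → blocked by [12,14]×[9,11], reject
22. q=(16,6) nearest=8 d=5 new=(14,7) → blocked by [13,15]×[4,7], reject
23. q=(1,6) nearest=7 d=2 new=(1,6) → add node 10 parent=7 cost=6
24. q=(7,5) nearest=2 d=2 new=(7,5) → blocked by [6,9]×[3,6], reject
25. q=(3,14) nearest=3 d=4 new=(3,13) → blocked by [1,3]×[12,15], reject
26. q=(17,14) nearest=9 d=5 new=(15,14) → add node 11 parent=9 cost=17
27. q=(15,6) nearest=8 d=4 new=(14,7) → blocked by [13,15]×[4,7], reject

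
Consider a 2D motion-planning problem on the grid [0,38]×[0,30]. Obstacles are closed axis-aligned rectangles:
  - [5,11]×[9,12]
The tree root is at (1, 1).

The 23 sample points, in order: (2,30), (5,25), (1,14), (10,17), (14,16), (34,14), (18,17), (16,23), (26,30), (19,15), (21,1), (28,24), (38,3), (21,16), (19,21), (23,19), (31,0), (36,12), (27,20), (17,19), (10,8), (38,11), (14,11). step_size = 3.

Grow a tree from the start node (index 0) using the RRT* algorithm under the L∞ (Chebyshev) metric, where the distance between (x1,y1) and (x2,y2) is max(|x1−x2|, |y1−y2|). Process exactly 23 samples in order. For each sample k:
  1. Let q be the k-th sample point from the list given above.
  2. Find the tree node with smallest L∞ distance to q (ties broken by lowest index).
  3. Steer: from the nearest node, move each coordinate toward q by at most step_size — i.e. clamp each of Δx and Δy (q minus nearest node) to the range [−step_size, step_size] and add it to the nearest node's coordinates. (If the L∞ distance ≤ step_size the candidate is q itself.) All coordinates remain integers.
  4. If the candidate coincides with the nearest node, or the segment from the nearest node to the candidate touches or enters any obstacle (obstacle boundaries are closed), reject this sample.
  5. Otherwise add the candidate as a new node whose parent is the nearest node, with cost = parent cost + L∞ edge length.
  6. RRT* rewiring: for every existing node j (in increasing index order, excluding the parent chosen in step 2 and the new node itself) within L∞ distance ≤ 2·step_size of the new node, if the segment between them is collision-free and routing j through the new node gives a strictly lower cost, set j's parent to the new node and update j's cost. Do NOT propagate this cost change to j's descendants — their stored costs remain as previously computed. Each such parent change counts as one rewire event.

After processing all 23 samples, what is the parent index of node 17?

1. q=(2,30) nearest=0 d=29 new=(2,4) → add node 1 parent=0 cost=3
2. q=(5,25) nearest=1 d=21 new=(5,7) → add node 2 parent=1 cost=6
3. q=(1,14) nearest=2 d=7 new=(2,10) → add node 3 parent=2 cost=9
4. q=(10,17) nearest=3 d=8 new=(5,13) → add node 4 parent=3 cost=12
5. q=(14,16) nearest=2 d=9 new=(8,10) → blocked by [5,11]×[9,12], reject
6. q=(34,14) nearest=2 d=29 new=(8,10) → blocked by [5,11]×[9,12], reject
7. q=(18,17) nearest=2 d=13 new=(8,10) → blocked by [5,11]×[9,12], reject
8. q=(16,23) nearest=4 d=11 new=(8,16) → add node 5 parent=4 cost=15
9. q=(26,30) nearest=5 d=18 new=(11,19) → add node 6 parent=5 cost=18
10. q=(19,15) nearest=6 d=8 new=(14,16) → add node 7 parent=6 cost=21
11. q=(21,1) nearest=5 d=15 new=(11,13) → add node 8 parent=5 cost=18
12. q=(28,24) nearest=7 d=14 new=(17,19) → add node 9 parent=7 cost=24
13. q=(38,3) nearest=9 d=21 new=(20,16) → add node 10 parent=9 cost=27
14. q=(21,16) nearest=10 d=1 new=(21,16) → add node 11 parent=10 cost=28
15. q=(19,21) nearest=9 d=2 new=(19,21) → add node 12 parent=9 cost=26
16. q=(23,19) nearest=10 d=3 new=(23,19) → add node 13 parent=10 cost=30
17. q=(31,0) nearest=10 d=16 new=(23,13) → add node 14 parent=10 cost=30
18. q=(36,12) nearest=13 d=13 new=(26,16) → add node 15 parent=13 cost=33
19. q=(27,20) nearest=13 d=4 new=(26,20) → add node 16 parent=13 cost=33
20. q=(17,19) nearest=9 d=0 → coincident, reject
21. q=(10,8) nearest=2 d=5 new=(8,8) → add node 17 parent=2 cost=9
22. q=(38,11) nearest=15 d=12 new=(29,13) → add node 18 parent=15 cost=36
23. q=(14,11) nearest=8 d=3 new=(14,11) → add node 19 parent=8 cost=21

Parent of node 17: 2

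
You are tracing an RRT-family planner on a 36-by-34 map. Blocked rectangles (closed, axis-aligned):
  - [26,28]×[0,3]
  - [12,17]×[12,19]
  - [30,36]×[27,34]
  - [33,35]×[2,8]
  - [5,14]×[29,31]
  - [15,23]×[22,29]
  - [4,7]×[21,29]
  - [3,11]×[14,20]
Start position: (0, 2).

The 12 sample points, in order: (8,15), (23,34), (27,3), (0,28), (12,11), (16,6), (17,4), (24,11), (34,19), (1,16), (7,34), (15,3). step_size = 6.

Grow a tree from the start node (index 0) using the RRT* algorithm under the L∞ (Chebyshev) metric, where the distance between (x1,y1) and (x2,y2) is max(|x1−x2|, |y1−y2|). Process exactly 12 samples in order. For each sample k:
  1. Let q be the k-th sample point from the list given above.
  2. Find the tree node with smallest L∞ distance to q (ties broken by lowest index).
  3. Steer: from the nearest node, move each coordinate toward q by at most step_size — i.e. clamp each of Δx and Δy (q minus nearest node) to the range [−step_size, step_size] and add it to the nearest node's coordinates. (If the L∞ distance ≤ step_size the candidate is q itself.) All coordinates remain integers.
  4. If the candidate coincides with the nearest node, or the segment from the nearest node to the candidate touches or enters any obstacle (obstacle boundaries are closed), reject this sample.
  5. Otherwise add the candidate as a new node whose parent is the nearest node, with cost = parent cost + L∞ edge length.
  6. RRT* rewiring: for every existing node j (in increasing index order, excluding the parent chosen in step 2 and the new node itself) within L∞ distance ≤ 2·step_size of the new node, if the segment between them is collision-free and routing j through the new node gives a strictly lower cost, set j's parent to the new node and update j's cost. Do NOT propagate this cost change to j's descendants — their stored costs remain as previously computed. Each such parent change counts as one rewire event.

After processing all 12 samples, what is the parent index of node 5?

1. q=(8,15) nearest=0 d=13 new=(6,8) → add node 1 parent=0 cost=6
2. q=(23,34) nearest=1 d=26 new=(12,14) → blocked by [12,17]×[12,19], reject
3. q=(27,3) nearest=1 d=21 new=(12,3) → add node 2 parent=1 cost=12
4. q=(0,28) nearest=1 d=20 new=(0,14) → add node 3 parent=1 cost=12
5. q=(12,11) nearest=1 d=6 new=(12,11) → add node 4 parent=1 cost=12
6. q=(16,6) nearest=2 d=4 new=(16,6) → add node 5 parent=2 cost=16
7. q=(17,4) nearest=5 d=2 new=(17,4) → add node 6 parent=5 cost=18
8. q=(24,11) nearest=6 d=7 new=(23,10) → add node 7 parent=6 cost=24
9. q=(34,19) nearest=7 d=11 new=(29,16) → add node 8 parent=7 cost=30
10. q=(1,16) nearest=3 d=2 new=(1,16) → add node 9 parent=3 cost=14
11. q=(7,34) nearest=9 d=18 new=(7,22) → blocked by [4,7]×[21,29], reject
12. q=(15,3) nearest=6 d=2 new=(15,3) → add node 10 parent=6 cost=20

Parent of node 5: 2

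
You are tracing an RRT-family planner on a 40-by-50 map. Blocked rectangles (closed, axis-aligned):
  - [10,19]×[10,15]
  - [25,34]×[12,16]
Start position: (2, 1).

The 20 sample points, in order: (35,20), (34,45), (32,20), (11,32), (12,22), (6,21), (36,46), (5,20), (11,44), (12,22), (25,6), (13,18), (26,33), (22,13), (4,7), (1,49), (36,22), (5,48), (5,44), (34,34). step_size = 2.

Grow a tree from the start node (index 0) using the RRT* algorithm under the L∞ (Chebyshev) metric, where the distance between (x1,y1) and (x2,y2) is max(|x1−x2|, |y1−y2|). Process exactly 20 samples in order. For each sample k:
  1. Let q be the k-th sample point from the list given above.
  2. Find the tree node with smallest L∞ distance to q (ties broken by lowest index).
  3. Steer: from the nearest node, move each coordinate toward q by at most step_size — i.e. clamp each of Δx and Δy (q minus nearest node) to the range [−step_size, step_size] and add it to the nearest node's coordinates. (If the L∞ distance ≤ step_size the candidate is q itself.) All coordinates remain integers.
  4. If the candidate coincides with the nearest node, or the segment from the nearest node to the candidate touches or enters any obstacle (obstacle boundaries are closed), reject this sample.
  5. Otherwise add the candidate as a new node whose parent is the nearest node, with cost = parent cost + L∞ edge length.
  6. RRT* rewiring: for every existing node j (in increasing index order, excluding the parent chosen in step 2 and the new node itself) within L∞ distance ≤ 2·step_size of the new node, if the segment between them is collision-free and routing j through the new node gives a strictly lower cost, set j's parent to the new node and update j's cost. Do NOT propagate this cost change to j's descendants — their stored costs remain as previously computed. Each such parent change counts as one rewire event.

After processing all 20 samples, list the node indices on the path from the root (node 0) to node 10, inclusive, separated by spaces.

1. q=(35,20) nearest=0 d=33 new=(4,3) → add node 1 parent=0 cost=2
2. q=(34,45) nearest=1 d=42 new=(6,5) → add node 2 parent=1 cost=4
3. q=(32,20) nearest=2 d=26 new=(8,7) → add node 3 parent=2 cost=6
4. q=(11,32) nearest=3 d=25 new=(10,9) → add node 4 parent=3 cost=8
5. q=(12,22) nearest=4 d=13 new=(12,11) → blocked by [10,19]×[10,15], reject
6. q=(6,21) nearest=4 d=12 new=(8,11) → add node 5 parent=4 cost=10
7. q=(36,46) nearest=5 d=35 new=(10,13) → blocked by [10,19]×[10,15], reject
8. q=(5,20) nearest=5 d=9 new=(6,13) → add node 6 parent=5 cost=12
9. q=(11,44) nearest=6 d=31 new=(8,15) → add node 7 parent=6 cost=14
10. q=(12,22) nearest=7 d=7 new=(10,17) → add node 8 parent=7 cost=16
11. q=(25,6) nearest=4 d=15 new=(12,7) → add node 9 parent=4 cost=10
12. q=(13,18) nearest=8 d=3 new=(12,18) → add node 10 parent=8 cost=18
13. q=(26,33) nearest=10 d=15 new=(14,20) → add node 11 parent=10 cost=20
14. q=(22,13) nearest=11 d=8 new=(16,18) → add node 12 parent=11 cost=22
15. q=(4,7) nearest=2 d=2 new=(4,7) → add node 13 parent=2 cost=6
16. q=(1,49) nearest=11 d=29 new=(12,22) → add node 14 parent=11 cost=22
17. q=(36,22) nearest=12 d=20 new=(18,20) → add node 15 parent=12 cost=24
18. q=(5,48) nearest=14 d=26 new=(10,24) → add node 16 parent=14 cost=24
19. q=(5,44) nearest=16 d=20 new=(8,26) → add node 17 parent=16 cost=26
20. q=(34,34) nearest=15 d=16 new=(20,22) → add node 18 parent=15 cost=26

Path: 0 1 2 3 4 5 6 7 8 10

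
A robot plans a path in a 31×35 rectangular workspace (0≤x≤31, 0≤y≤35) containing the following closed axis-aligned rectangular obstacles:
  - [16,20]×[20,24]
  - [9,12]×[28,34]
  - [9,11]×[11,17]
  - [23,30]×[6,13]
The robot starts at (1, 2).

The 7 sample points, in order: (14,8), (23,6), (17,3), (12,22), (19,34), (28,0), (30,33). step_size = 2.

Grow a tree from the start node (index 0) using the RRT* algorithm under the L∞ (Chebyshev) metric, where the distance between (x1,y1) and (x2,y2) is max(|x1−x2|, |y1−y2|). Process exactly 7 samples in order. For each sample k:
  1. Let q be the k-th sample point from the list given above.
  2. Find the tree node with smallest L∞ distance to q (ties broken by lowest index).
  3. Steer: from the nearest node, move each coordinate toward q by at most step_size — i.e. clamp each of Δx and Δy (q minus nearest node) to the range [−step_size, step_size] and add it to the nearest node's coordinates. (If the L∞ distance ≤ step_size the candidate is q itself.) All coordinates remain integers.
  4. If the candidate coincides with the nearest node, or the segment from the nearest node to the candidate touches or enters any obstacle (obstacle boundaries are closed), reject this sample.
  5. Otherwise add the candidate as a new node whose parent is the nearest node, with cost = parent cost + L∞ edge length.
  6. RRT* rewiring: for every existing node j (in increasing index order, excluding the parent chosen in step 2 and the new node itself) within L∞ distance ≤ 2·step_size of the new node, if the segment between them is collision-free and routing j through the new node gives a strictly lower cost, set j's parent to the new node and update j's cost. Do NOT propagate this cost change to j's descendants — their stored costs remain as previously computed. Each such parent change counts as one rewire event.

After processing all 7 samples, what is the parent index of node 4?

Parent of node 4: 2

1. q=(14,8) nearest=0 d=13 new=(3,4) → add node 1 parent=0 cost=2
2. q=(23,6) nearest=1 d=20 new=(5,6) → add node 2 parent=1 cost=4
3. q=(17,3) nearest=2 d=12 new=(7,4) → add node 3 parent=2 cost=6
4. q=(12,22) nearest=2 d=16 new=(7,8) → add node 4 parent=2 cost=6
5. q=(19,34) nearest=4 d=26 new=(9,10) → add node 5 parent=4 cost=8
6. q=(28,0) nearest=5 d=19 new=(11,8) → add node 6 parent=5 cost=10
7. q=(30,33) nearest=5 d=23 new=(11,12) → blocked by [9,11]×[11,17], reject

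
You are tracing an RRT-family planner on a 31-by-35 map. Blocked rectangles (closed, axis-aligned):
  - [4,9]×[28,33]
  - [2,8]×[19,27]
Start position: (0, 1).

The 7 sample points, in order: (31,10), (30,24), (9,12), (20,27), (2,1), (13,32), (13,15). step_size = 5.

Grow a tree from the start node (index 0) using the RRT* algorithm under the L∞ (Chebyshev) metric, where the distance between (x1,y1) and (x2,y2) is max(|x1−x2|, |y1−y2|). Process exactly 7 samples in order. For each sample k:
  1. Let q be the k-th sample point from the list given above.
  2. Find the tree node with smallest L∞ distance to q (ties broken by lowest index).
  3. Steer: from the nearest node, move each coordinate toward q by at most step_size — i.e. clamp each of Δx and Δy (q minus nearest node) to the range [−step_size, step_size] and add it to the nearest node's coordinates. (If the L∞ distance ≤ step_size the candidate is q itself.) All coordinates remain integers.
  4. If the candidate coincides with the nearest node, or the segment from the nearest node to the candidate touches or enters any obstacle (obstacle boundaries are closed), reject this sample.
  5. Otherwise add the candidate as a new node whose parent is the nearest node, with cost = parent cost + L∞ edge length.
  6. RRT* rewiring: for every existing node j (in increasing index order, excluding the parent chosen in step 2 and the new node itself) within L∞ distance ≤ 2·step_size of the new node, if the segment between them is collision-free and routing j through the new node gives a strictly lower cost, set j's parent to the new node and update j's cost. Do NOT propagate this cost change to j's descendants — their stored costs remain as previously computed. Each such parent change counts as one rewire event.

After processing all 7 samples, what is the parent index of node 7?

Parent of node 7: 4

1. q=(31,10) nearest=0 d=31 new=(5,6) → add node 1 parent=0 cost=5
2. q=(30,24) nearest=1 d=25 new=(10,11) → add node 2 parent=1 cost=10
3. q=(9,12) nearest=2 d=1 new=(9,12) → add node 3 parent=2 cost=11
4. q=(20,27) nearest=3 d=15 new=(14,17) → add node 4 parent=3 cost=16
5. q=(2,1) nearest=0 d=2 new=(2,1) → add node 5 parent=0 cost=2
6. q=(13,32) nearest=4 d=15 new=(13,22) → add node 6 parent=4 cost=21
7. q=(13,15) nearest=4 d=2 new=(13,15) → add node 7 parent=4 cost=18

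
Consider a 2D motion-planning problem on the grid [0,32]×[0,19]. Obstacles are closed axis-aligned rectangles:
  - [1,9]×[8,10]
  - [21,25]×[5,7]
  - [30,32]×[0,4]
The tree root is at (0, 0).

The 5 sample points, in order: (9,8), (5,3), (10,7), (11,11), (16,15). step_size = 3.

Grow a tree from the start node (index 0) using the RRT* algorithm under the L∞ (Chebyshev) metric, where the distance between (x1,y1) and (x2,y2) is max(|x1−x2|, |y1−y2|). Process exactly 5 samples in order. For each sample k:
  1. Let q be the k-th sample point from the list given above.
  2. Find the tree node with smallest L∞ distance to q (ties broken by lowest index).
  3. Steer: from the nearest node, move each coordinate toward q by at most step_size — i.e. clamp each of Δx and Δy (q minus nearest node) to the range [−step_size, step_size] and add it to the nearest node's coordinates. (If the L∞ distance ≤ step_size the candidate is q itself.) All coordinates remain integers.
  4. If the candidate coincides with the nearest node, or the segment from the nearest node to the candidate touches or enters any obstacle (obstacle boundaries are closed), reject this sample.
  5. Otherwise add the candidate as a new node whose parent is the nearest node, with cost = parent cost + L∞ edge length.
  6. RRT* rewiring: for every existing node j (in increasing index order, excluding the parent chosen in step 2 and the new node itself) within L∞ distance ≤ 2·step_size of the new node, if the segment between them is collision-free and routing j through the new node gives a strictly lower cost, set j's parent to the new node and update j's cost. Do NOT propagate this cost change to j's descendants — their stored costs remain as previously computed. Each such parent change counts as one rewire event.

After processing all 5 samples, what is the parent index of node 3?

Parent of node 3: 2

1. q=(9,8) nearest=0 d=9 new=(3,3) → add node 1 parent=0 cost=3
2. q=(5,3) nearest=1 d=2 new=(5,3) → add node 2 parent=1 cost=5
3. q=(10,7) nearest=2 d=5 new=(8,6) → add node 3 parent=2 cost=8
4. q=(11,11) nearest=3 d=5 new=(11,9) → add node 4 parent=3 cost=11
5. q=(16,15) nearest=4 d=6 new=(14,12) → add node 5 parent=4 cost=14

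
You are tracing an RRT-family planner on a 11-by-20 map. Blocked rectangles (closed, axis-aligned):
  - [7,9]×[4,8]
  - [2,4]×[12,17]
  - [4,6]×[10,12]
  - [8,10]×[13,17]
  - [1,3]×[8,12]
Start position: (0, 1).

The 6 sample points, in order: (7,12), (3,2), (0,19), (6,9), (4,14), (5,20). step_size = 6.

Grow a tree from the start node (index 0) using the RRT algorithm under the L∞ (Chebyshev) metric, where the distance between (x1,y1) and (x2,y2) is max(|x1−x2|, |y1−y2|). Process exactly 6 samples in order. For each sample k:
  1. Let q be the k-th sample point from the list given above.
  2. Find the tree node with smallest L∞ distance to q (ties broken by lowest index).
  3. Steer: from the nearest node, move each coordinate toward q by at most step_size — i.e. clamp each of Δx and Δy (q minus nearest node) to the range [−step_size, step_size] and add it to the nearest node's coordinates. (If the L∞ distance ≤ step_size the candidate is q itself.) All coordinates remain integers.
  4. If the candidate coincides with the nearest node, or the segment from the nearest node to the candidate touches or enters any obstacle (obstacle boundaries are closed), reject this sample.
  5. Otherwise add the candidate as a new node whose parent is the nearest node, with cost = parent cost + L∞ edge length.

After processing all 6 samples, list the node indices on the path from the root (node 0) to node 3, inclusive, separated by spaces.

Path: 0 1 3

1. q=(7,12) nearest=0 d=11 new=(6,7) → add node 1 parent=0 cost=6
2. q=(3,2) nearest=0 d=3 new=(3,2) → add node 2 parent=0 cost=3
3. q=(0,19) nearest=1 d=12 new=(0,13) → blocked by [1,3]×[8,12], reject
4. q=(6,9) nearest=1 d=2 new=(6,9) → add node 3 parent=1 cost=8
5. q=(4,14) nearest=3 d=5 new=(4,14) → blocked by [2,4]×[12,17], reject
6. q=(5,20) nearest=3 d=11 new=(5,15) → blocked by [4,6]×[10,12], reject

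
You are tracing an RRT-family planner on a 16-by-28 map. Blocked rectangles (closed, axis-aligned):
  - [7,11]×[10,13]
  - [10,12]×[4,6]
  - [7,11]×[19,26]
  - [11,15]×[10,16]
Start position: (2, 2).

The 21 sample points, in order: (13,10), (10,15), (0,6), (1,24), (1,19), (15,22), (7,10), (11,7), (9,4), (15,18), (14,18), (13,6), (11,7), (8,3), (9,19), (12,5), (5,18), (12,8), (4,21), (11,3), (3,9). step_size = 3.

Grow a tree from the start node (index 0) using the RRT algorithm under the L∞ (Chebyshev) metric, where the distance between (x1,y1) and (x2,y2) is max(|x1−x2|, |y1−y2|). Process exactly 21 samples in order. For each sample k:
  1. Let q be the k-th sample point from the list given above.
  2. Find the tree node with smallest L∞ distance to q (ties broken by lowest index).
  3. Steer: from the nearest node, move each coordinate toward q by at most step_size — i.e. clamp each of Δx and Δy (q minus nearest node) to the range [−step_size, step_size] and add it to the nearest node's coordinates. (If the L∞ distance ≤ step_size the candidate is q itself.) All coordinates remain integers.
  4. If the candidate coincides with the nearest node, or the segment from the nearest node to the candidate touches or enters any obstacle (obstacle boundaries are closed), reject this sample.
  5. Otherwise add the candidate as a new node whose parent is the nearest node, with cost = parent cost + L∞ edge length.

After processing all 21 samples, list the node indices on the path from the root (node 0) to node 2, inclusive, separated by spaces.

1. q=(13,10) nearest=0 d=11 new=(5,5) → add node 1 parent=0 cost=3
2. q=(10,15) nearest=1 d=10 new=(8,8) → add node 2 parent=1 cost=6
3. q=(0,6) nearest=0 d=4 new=(0,5) → add node 3 parent=0 cost=3
4. q=(1,24) nearest=2 d=16 new=(5,11) → add node 4 parent=2 cost=9
5. q=(1,19) nearest=4 d=8 new=(2,14) → add node 5 parent=4 cost=12
6. q=(15,22) nearest=4 d=11 new=(8,14) → blocked by [7,11]×[10,13], reject
7. q=(7,10) nearest=2 d=2 new=(7,10) → blocked by [7,11]×[10,13], reject
8. q=(11,7) nearest=2 d=3 new=(11,7) → add node 6 parent=2 cost=9
9. q=(9,4) nearest=6 d=3 new=(9,4) → blocked by [10,12]×[4,6], reject
10. q=(15,18) nearest=2 d=10 new=(11,11) → blocked by [7,11]×[10,13], reject
11. q=(14,18) nearest=4 d=9 new=(8,14) → blocked by [7,11]×[10,13], reject
12. q=(13,6) nearest=6 d=2 new=(13,6) → add node 7 parent=6 cost=11
13. q=(11,7) nearest=6 d=0 → coincident, reject
14. q=(8,3) nearest=1 d=3 new=(8,3) → add node 8 parent=1 cost=6
15. q=(9,19) nearest=5 d=7 new=(5,17) → add node 9 parent=5 cost=15
16. q=(12,5) nearest=7 d=1 new=(12,5) → blocked by [10,12]×[4,6], reject
17. q=(5,18) nearest=9 d=1 new=(5,18) → add node 10 parent=9 cost=16
18. q=(12,8) nearest=6 d=1 new=(12,8) → add node 11 parent=6 cost=10
19. q=(4,21) nearest=10 d=3 new=(4,21) → add node 12 parent=10 cost=19
20. q=(11,3) nearest=7 d=3 new=(11,3) → blocked by [10,12]×[4,6], reject
21. q=(3,9) nearest=4 d=2 new=(3,9) → add node 13 parent=4 cost=11

Path: 0 1 2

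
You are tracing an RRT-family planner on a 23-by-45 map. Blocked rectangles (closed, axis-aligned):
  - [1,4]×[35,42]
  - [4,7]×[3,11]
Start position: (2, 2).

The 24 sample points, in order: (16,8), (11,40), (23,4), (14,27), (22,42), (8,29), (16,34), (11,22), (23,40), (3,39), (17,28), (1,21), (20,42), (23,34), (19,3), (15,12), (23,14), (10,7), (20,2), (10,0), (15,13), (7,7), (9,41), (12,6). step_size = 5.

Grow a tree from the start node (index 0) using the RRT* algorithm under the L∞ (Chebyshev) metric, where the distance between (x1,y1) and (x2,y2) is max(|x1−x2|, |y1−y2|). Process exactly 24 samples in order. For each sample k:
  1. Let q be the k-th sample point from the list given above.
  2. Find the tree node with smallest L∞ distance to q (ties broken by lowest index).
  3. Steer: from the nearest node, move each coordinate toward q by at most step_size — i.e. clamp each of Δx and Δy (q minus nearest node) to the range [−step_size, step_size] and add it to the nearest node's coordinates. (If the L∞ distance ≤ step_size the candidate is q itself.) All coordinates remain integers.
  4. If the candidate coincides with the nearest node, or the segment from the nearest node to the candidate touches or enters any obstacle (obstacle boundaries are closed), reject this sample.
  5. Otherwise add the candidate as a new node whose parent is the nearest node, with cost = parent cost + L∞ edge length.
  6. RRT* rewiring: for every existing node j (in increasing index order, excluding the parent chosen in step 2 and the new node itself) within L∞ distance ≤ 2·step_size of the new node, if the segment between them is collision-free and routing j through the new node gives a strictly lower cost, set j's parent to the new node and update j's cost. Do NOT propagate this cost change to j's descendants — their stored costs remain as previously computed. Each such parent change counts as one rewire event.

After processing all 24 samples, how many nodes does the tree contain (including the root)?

1. q=(16,8) nearest=0 d=14 new=(7,7) → blocked by [4,7]×[3,11], reject
2. q=(11,40) nearest=0 d=38 new=(7,7) → blocked by [4,7]×[3,11], reject
3. q=(23,4) nearest=0 d=21 new=(7,4) → blocked by [4,7]×[3,11], reject
4. q=(14,27) nearest=0 d=25 new=(7,7) → blocked by [4,7]×[3,11], reject
5. q=(22,42) nearest=0 d=40 new=(7,7) → blocked by [4,7]×[3,11], reject
6. q=(8,29) nearest=0 d=27 new=(7,7) → blocked by [4,7]×[3,11], reject
7. q=(16,34) nearest=0 d=32 new=(7,7) → blocked by [4,7]×[3,11], reject
8. q=(11,22) nearest=0 d=20 new=(7,7) → blocked by [4,7]×[3,11], reject
9. q=(23,40) nearest=0 d=38 new=(7,7) → blocked by [4,7]×[3,11], reject
10. q=(3,39) nearest=0 d=37 new=(3,7) → add node 1 parent=0 cost=5
11. q=(17,28) nearest=1 d=21 new=(8,12) → blocked by [4,7]×[3,11], reject
12. q=(1,21) nearest=1 d=14 new=(1,12) → add node 2 parent=1 cost=10
13. q=(20,42) nearest=2 d=30 new=(6,17) → add node 3 parent=2 cost=15
14. q=(23,34) nearest=3 d=17 new=(11,22) → add node 4 parent=3 cost=20
15. q=(19,3) nearest=3 d=14 new=(11,12) → add node 5 parent=3 cost=20
16. q=(15,12) nearest=5 d=4 new=(15,12) → add node 6 parent=5 cost=24
17. q=(23,14) nearest=6 d=8 new=(20,14) → add node 7 parent=6 cost=29
18. q=(10,7) nearest=5 d=5 new=(10,7) → add node 8 parent=5 cost=25
19. q=(20,2) nearest=5 d=10 new=(16,7) → add node 9 parent=5 cost=25
20. q=(10,0) nearest=1 d=7 new=(8,2) → blocked by [4,7]×[3,11], reject
21. q=(15,13) nearest=6 d=1 new=(15,13) → add node 10 parent=6 cost=25
22. q=(7,7) nearest=8 d=3 new=(7,7) → blocked by [4,7]×[3,11], reject
23. q=(9,41) nearest=4 d=19 new=(9,27) → add node 11 parent=4 cost=25
24. q=(12,6) nearest=8 d=2 new=(12,6) → add node 12 parent=8 cost=27

Node count: 13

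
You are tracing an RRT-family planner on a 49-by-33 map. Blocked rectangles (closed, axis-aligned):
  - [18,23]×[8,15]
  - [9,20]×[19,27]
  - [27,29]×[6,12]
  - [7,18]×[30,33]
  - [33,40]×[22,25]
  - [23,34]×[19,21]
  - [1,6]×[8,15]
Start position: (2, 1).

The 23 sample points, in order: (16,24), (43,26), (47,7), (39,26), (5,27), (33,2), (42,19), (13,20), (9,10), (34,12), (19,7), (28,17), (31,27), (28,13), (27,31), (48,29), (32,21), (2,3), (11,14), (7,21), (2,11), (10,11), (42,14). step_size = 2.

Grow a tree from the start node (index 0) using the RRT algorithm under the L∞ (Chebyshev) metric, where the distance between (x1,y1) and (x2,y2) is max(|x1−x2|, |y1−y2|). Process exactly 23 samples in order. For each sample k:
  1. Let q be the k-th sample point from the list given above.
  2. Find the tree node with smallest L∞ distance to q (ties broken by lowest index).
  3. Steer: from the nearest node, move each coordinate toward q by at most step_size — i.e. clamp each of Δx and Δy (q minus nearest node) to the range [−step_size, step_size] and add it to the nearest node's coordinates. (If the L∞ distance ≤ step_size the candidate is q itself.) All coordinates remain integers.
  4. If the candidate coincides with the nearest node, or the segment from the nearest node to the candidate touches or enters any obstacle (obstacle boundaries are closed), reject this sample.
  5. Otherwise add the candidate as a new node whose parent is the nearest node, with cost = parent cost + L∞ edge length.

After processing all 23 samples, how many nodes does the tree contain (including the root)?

1. q=(16,24) nearest=0 d=23 new=(4,3) → add node 1 parent=0 cost=2
2. q=(43,26) nearest=1 d=39 new=(6,5) → add node 2 parent=1 cost=4
3. q=(47,7) nearest=2 d=41 new=(8,7) → add node 3 parent=2 cost=6
4. q=(39,26) nearest=3 d=31 new=(10,9) → add node 4 parent=3 cost=8
5. q=(5,27) nearest=4 d=18 new=(8,11) → add node 5 parent=4 cost=10
6. q=(33,2) nearest=4 d=23 new=(12,7) → add node 6 parent=4 cost=10
7. q=(42,19) nearest=6 d=30 new=(14,9) → add node 7 parent=6 cost=12
8. q=(13,20) nearest=5 d=9 new=(10,13) → add node 8 parent=5 cost=12
9. q=(9,10) nearest=4 d=1 new=(9,10) → add node 9 parent=4 cost=9
10. q=(34,12) nearest=7 d=20 new=(16,11) → add node 10 parent=7 cost=14
11. q=(19,7) nearest=10 d=4 new=(18,9) → blocked by [18,23]×[8,15], reject
12. q=(28,17) nearest=10 d=12 new=(18,13) → blocked by [18,23]×[8,15], reject
13. q=(31,27) nearest=10 d=16 new=(18,13) → blocked by [18,23]×[8,15], reject
14. q=(28,13) nearest=10 d=12 new=(18,13) → blocked by [18,23]×[8,15], reject
15. q=(27,31) nearest=8 d=18 new=(12,15) → add node 11 parent=8 cost=14
16. q=(48,29) nearest=10 d=32 new=(18,13) → blocked by [18,23]×[8,15], reject
17. q=(32,21) nearest=10 d=16 new=(18,13) → blocked by [18,23]×[8,15], reject
18. q=(2,3) nearest=0 d=2 new=(2,3) → add node 12 parent=0 cost=2
19. q=(11,14) nearest=8 d=1 new=(11,14) → add node 13 parent=8 cost=13
20. q=(7,21) nearest=11 d=6 new=(10,17) → add node 14 parent=11 cost=16
21. q=(2,11) nearest=2 d=6 new=(4,7) → add node 15 parent=2 cost=6
22. q=(10,11) nearest=9 d=1 new=(10,11) → add node 16 parent=9 cost=10
23. q=(42,14) nearest=10 d=26 new=(18,13) → blocked by [18,23]×[8,15], reject

Node count: 17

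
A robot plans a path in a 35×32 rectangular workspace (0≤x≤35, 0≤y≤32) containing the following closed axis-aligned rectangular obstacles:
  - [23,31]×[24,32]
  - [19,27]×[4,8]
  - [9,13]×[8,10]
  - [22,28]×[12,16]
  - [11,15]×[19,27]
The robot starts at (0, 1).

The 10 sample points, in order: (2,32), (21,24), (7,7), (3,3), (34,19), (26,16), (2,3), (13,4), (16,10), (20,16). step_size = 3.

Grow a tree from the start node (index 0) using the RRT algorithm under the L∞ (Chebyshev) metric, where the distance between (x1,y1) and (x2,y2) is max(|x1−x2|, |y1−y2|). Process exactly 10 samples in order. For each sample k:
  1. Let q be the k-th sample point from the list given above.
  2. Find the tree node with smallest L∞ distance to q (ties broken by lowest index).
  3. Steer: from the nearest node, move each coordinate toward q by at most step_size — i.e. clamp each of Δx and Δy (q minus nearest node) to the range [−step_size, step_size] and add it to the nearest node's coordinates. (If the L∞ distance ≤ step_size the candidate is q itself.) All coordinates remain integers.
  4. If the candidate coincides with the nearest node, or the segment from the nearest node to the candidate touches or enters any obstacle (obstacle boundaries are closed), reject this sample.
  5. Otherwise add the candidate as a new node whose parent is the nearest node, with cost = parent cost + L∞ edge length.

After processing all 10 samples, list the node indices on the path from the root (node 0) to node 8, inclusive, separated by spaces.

Path: 0 1 2 3 6 7 8

1. q=(2,32) nearest=0 d=31 new=(2,4) → add node 1 parent=0 cost=3
2. q=(21,24) nearest=1 d=20 new=(5,7) → add node 2 parent=1 cost=6
3. q=(7,7) nearest=2 d=2 new=(7,7) → add node 3 parent=2 cost=8
4. q=(3,3) nearest=1 d=1 new=(3,3) → add node 4 parent=1 cost=4
5. q=(34,19) nearest=3 d=27 new=(10,10) → blocked by [9,13]×[8,10], reject
6. q=(26,16) nearest=3 d=19 new=(10,10) → blocked by [9,13]×[8,10], reject
7. q=(2,3) nearest=1 d=1 new=(2,3) → add node 5 parent=1 cost=4
8. q=(13,4) nearest=3 d=6 new=(10,4) → add node 6 parent=3 cost=11
9. q=(16,10) nearest=6 d=6 new=(13,7) → add node 7 parent=6 cost=14
10. q=(20,16) nearest=7 d=9 new=(16,10) → add node 8 parent=7 cost=17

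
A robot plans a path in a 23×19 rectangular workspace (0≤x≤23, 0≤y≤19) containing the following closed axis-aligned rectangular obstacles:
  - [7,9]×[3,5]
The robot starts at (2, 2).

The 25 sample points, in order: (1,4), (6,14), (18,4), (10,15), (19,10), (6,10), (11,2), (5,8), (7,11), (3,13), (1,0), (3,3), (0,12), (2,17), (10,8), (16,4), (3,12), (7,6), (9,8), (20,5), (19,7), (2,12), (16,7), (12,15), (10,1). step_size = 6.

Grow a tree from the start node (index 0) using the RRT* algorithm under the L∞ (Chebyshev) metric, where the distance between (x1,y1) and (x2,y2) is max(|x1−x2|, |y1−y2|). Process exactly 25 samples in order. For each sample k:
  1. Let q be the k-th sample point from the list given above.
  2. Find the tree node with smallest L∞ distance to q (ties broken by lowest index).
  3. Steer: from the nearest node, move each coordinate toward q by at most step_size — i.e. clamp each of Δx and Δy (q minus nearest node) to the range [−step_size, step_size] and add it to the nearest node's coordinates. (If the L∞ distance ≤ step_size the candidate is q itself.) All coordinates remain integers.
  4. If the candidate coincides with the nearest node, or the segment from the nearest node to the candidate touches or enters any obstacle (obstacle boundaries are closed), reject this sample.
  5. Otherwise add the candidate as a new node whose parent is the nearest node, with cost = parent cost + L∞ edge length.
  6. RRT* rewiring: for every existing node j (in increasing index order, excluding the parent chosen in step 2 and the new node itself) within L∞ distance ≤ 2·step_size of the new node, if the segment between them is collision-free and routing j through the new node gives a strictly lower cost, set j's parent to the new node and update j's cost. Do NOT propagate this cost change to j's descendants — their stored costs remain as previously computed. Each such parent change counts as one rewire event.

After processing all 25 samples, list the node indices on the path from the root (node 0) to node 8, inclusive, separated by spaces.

Path: 0 1 2 8

1. q=(1,4) nearest=0 d=2 new=(1,4) → add node 1 parent=0 cost=2
2. q=(6,14) nearest=1 d=10 new=(6,10) → add node 2 parent=1 cost=8
3. q=(18,4) nearest=2 d=12 new=(12,4) → add node 3 parent=2 cost=14
4. q=(10,15) nearest=2 d=5 new=(10,15) → add node 4 parent=2 cost=13
5. q=(19,10) nearest=3 d=7 new=(18,10) → add node 5 parent=3 cost=20
6. q=(6,10) nearest=2 d=0 → coincident, reject
7. q=(11,2) nearest=3 d=2 new=(11,2) → add node 6 parent=3 cost=16
8. q=(5,8) nearest=2 d=2 new=(5,8) → add node 7 parent=2 cost=10
9. q=(7,11) nearest=2 d=1 new=(7,11) → add node 8 parent=2 cost=9
10. q=(3,13) nearest=2 d=3 new=(3,13) → add node 9 parent=2 cost=11
11. q=(1,0) nearest=0 d=2 new=(1,0) → add node 10 parent=0 cost=2; rewire 3→10 (13<14); rewire 6→10 (12<16)
12. q=(3,3) nearest=0 d=1 new=(3,3) → add node 11 parent=0 cost=1; rewire 6→11 (9<12); rewire 7→11 (6<10)
13. q=(0,12) nearest=9 d=3 new=(0,12) → add node 12 parent=9 cost=14
14. q=(2,17) nearest=9 d=4 new=(2,17) → add node 13 parent=9 cost=15
15. q=(10,8) nearest=8 d=3 new=(10,8) → add node 14 parent=8 cost=12
16. q=(16,4) nearest=3 d=4 new=(16,4) → add node 15 parent=3 cost=17
17. q=(3,12) nearest=9 d=1 new=(3,12) → add node 16 parent=9 cost=12
18. q=(7,6) nearest=7 d=2 new=(7,6) → add node 17 parent=7 cost=8; rewire 5→17 (19<20); rewire 14→17 (11<12)
19. q=(9,8) nearest=14 d=1 new=(9,8) → add node 18 parent=14 cost=12
20. q=(20,5) nearest=15 d=4 new=(20,5) → add node 19 parent=15 cost=21
21. q=(19,7) nearest=19 d=2 new=(19,7) → add node 20 parent=19 cost=23
22. q=(2,12) nearest=9 d=1 new=(2,12) → add node 21 parent=9 cost=12
23. q=(16,7) nearest=5 d=3 new=(16,7) → add node 22 parent=5 cost=22
24. q=(12,15) nearest=4 d=2 new=(12,15) → add node 23 parent=4 cost=15
25. q=(10,1) nearest=6 d=1 new=(10,1) → add node 24 parent=6 cost=10; rewire 15→24 (16<17); rewire 19→24 (20<21); rewire 20→24 (19<23); rewire 22→24 (16<22)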